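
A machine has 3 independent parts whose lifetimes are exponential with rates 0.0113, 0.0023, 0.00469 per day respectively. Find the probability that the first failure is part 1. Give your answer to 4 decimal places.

The time to first failure is exponential with rate Σλ = 0.0113 + 0.0023 + 0.00469 = 0.01829.
P(part 1 first) = λ_1/Σλ = 0.0113/0.01829 ≈ 0.6178.

0.6178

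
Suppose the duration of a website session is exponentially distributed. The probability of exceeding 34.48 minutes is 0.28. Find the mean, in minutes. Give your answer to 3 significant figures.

27.1

e^(−λ·34.48) = 0.28 ⇒ λ = −ln(0.28)/34.48 = 0.036919.
Mean = 1/λ = 27.0864 minutes.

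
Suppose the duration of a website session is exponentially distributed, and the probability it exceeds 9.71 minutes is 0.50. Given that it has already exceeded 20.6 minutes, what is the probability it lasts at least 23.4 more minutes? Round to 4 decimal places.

From e^(−λ·9.71) = 0.50, λ = −ln(0.50)/9.71 = 0.0713849.
Memoryless: P(X > 20.6+23.4 | X > 20.6) = P(X > 23.4) = e^(−0.0713849·23.4) ≈ 0.1882.

0.1882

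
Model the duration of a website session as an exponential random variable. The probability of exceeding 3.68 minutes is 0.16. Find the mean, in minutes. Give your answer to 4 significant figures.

2.008

e^(−λ·3.68) = 0.16 ⇒ λ = −ln(0.16)/3.68 = 0.497984.
Mean = 1/λ = 2.0081 minutes.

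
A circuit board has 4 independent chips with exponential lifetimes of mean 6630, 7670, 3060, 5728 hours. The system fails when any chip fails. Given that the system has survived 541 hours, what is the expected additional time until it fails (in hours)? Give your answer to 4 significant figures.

First-failure rate Σλ = 1/6630 + 1/7670 + 1/3060 + 1/5728 = 0.000782586.
By memorylessness the expected residual is 1/Σλ = 1277.81 hours, regardless of the 541 already elapsed.

1278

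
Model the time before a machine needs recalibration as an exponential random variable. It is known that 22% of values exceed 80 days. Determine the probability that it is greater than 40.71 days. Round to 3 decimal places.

e^(−λ·80) = 0.22 ⇒ λ = −ln(0.22)/80 = 0.0189266.
P(X > 40.71) = e^(−0.0189266·40.71) = e^(−0.7705) ≈ 0.463.

0.463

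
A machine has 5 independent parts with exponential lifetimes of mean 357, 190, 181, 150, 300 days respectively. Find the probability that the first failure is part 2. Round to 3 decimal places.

Rates: λ_i = 1/mean_i → 0.00280112, 0.00526316, 0.00552486, 0.00666667, 0.00333333; Σλ = 0.0235891.
P(part 2 first) = λ_2/Σλ = 0.00526316/0.0235891 ≈ 0.223.

0.223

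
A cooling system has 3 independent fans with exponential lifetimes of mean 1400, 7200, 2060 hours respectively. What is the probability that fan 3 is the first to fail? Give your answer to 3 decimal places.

0.363

Rates: λ_i = 1/mean_i → 0.000714286, 0.000138889, 0.000485437; Σλ = 0.00133861.
P(fan 3 first) = λ_3/Σλ = 0.000485437/0.00133861 ≈ 0.363.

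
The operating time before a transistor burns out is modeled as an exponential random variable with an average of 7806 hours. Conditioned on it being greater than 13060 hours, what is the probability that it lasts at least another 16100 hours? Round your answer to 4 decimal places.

The rate is λ = 1/7806 = 0.000128107 per hour.
By the memoryless property, P(X > 13060+16100 | X > 13060) = P(X > 16100).
P(X > 16100) = e^(−2.0625) ≈ 0.1271.

0.1271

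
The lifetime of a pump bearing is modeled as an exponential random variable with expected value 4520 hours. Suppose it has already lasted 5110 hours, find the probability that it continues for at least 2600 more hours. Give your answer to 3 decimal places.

0.563

The rate is λ = 1/4520 = 0.000221239 per hour.
The exponential is memoryless, so the remaining time is again Exp(λ): the condition X > 5110 is irrelevant.
P(X > 2600) = e^(−0.57522) ≈ 0.563.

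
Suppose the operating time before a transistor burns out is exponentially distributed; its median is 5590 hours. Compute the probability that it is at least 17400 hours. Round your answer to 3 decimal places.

For an exponential, median = ln(2)/λ, so λ = ln 2 / 5590 = 0.000123998 per hour.
P(X > 17400) = e^(−λ·17400) = e^(−2.1576) ≈ 0.116.

0.116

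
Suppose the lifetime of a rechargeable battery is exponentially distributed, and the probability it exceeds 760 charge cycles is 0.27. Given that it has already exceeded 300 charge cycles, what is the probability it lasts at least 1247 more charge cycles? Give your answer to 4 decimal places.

From e^(−λ·760) = 0.27, λ = −ln(0.27)/760 = 0.00172281.
Memoryless: P(X > 300+1247 | X > 300) = P(X > 1247) = e^(−0.00172281·1247) ≈ 0.1167.

0.1167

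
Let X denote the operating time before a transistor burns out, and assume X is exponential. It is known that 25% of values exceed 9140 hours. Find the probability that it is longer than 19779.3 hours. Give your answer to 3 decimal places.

e^(−λ·9140) = 0.25 ⇒ λ = −ln(0.25)/9140 = 0.000151673.
P(X > 19779.3) = e^(−0.000151673·19779.3) = e^(−3) ≈ 0.050.

0.050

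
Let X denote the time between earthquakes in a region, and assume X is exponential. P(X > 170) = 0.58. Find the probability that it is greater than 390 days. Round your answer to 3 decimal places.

0.287

e^(−λ·170) = 0.58 ⇒ λ = −ln(0.58)/170 = 0.00320428.
P(X > 390) = e^(−0.00320428·390) = e^(−1.2497) ≈ 0.287.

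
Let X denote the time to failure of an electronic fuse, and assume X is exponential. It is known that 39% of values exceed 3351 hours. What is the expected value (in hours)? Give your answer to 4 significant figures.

3559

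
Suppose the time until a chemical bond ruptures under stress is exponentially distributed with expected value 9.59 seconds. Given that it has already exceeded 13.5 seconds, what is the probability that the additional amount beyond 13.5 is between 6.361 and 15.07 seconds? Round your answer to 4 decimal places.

0.3074

The rate is λ = 1/9.59 = 0.104275 per second.
Memoryless: the residual past 13.5 is again Exp(λ).
P(6.361 < residual < 15.07) = e^(−λ·6.361) − e^(−λ·15.07) = 0.51515 − 0.20775 ≈ 0.3074.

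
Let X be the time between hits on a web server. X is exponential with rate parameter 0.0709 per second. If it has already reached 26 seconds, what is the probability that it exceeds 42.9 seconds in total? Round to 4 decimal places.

The exponential is memoryless, so the remaining time is again Exp(λ): the condition X > 26 is irrelevant.
P(X > 16.9) = e^(−1.1982) ≈ 0.3017.

0.3017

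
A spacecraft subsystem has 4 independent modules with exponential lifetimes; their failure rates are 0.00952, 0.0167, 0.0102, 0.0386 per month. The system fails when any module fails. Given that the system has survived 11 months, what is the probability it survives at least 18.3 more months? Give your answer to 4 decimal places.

0.2534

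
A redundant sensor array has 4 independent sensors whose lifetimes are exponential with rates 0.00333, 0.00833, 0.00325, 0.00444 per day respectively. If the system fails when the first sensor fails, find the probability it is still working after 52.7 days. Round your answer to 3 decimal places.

The time to first failure is exponential with rate Σλ = 0.00333 + 0.00833 + 0.00325 + 0.00444 = 0.01935.
P(min > 52.7) = e^(−0.01935·52.7) = e^(−1.0197) ≈ 0.361.

0.361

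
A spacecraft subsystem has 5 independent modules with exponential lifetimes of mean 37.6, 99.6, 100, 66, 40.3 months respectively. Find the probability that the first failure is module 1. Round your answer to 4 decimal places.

0.3071

Rates: λ_i = 1/mean_i → 0.0265957, 0.0100402, 0.01, 0.0151515, 0.0248139; Σλ = 0.0866013.
P(module 1 first) = λ_1/Σλ = 0.0265957/0.0866013 ≈ 0.3071.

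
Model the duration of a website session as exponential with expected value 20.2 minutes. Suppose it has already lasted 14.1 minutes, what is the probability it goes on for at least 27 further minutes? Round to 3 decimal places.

0.263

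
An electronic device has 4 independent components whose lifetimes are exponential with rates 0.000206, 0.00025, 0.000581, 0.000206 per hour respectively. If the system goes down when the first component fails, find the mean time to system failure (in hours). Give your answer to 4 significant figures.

804.5

The time to first failure is exponential with rate Σλ = 0.000206 + 0.00025 + 0.000581 + 0.000206 = 0.001243.
E[min] = 1/Σλ = 1/0.001243 = 804.505 hours.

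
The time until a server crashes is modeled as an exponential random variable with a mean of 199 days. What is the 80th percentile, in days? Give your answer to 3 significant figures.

The rate is λ = 1/199 = 0.00502513 per day.
Set 1 − e^(−λt) = 0.8, so t = −ln(0.2)/λ = 1.6094/0.00502513 ≈ 320.278 days.

320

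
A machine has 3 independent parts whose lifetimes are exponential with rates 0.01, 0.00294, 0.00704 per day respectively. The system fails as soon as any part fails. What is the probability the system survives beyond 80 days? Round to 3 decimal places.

The time to first failure is exponential with rate Σλ = 0.01 + 0.00294 + 0.00704 = 0.01998.
P(min > 80) = e^(−0.01998·80) = e^(−1.5984) ≈ 0.202.

0.202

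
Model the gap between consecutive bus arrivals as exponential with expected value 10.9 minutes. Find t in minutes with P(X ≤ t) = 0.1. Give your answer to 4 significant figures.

1.148

The rate is λ = 1/10.9 = 0.0917431 per minute.
Set 1 − e^(−λt) = 0.1, so t = −ln(0.9)/λ = 0.10536/0.0917431 ≈ 1.14843 minutes.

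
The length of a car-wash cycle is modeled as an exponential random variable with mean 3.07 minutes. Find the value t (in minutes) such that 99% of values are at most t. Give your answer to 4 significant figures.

14.14

The rate is λ = 1/3.07 = 0.325733 per minute.
Set 1 − e^(−λt) = 0.99, so t = −ln(0.01)/λ = 4.6052/0.325733 ≈ 14.1379 minutes.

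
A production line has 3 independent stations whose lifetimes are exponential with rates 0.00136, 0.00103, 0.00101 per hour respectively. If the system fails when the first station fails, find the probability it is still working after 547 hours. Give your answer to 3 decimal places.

The time to first failure is exponential with rate Σλ = 0.00136 + 0.00103 + 0.00101 = 0.0034.
P(min > 547) = e^(−0.0034·547) = e^(−1.8598) ≈ 0.156.

0.156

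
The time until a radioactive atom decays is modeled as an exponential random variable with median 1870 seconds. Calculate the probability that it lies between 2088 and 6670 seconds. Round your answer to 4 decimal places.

For an exponential, median = ln(2)/λ, so λ = ln 2 / 1870 = 0.000370667 per second.
P(2088 < X < 6670) = e^(−λ·2088) − e^(−λ·6670) = 0.46119 − 0.08439 ≈ 0.3768.

0.3768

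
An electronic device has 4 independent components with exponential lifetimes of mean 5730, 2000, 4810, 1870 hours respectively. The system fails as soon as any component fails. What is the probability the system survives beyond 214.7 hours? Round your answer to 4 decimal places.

The first failure time is exponential with rate Σλ_i = 1/5730 + 1/2000 + 1/4810 + 1/1870 = 0.00141718 per hour.
P(min > 214.7) = e^(−0.00141718·214.7) = e^(−0.30427) ≈ 0.7377.

0.7377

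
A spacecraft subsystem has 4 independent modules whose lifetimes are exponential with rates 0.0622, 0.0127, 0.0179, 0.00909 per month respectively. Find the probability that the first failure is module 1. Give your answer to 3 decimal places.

0.610

The time to first failure is exponential with rate Σλ = 0.0622 + 0.0127 + 0.0179 + 0.00909 = 0.10189.
P(module 1 first) = λ_1/Σλ = 0.0622/0.10189 ≈ 0.610.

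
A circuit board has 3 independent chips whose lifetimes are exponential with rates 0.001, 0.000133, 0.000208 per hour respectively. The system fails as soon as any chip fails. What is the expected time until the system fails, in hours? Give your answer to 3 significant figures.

746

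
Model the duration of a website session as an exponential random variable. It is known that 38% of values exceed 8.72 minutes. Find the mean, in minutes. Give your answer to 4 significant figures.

9.012

e^(−λ·8.72) = 0.38 ⇒ λ = −ln(0.38)/8.72 = 0.110961.
Mean = 1/λ = 9.01214 minutes.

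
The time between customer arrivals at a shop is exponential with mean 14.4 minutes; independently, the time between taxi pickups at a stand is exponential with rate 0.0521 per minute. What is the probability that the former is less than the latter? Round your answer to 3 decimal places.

0.571

λ_1 = 1/14.4 = 0.0694444, λ_2 = 0.0521.
For independent exponentials, P(the former < the latter) = λ_1/(λ_1+λ_2) = 0.0694444/0.121544 ≈ 0.571.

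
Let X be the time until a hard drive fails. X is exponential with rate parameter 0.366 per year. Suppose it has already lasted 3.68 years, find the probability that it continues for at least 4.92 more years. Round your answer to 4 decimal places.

P(X > s+t | X > s) = e^(−λ(s+t))/e^(−λs) = e^(−λt), independent of s = 3.68.
P(X > 4.92) = e^(−1.8007) ≈ 0.1652.

0.1652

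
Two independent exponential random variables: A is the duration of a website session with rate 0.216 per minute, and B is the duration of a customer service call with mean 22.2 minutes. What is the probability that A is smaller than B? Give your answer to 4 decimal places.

λ_1 = 0.216, λ_2 = 1/22.2 = 0.045045.
For independent exponentials, P(A < B) = λ_1/(λ_1+λ_2) = 0.216/0.261045 ≈ 0.8274.

0.8274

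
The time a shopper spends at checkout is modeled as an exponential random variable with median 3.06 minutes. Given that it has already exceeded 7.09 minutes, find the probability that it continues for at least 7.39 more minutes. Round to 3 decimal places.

0.188

For an exponential, median = ln(2)/λ, so λ = ln 2 / 3.06 = 0.226519 per minute.
The exponential is memoryless, so the remaining time is again Exp(λ): the condition X > 7.09 is irrelevant.
P(X > 7.39) = e^(−1.674) ≈ 0.188.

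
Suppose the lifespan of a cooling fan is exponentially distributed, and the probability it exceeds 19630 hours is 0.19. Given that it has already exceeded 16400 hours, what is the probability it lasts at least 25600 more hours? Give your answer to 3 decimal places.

From e^(−λ·19630) = 0.19, λ = −ln(0.19)/19630 = 0.0000846017.
Memoryless: P(X > 16400+25600 | X > 16400) = P(X > 25600) = e^(−0.0000846017·25600) ≈ 0.115.

0.115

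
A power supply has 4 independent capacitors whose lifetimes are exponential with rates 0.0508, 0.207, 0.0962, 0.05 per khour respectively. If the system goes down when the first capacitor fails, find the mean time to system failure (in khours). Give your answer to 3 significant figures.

2.48

The time to first failure is exponential with rate Σλ = 0.0508 + 0.207 + 0.0962 + 0.05 = 0.404.
E[min] = 1/Σλ = 1/0.404 = 2.47525 khours.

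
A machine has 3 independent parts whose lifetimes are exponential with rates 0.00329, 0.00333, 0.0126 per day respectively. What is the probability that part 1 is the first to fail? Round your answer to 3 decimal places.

The time to first failure is exponential with rate Σλ = 0.00329 + 0.00333 + 0.0126 = 0.01922.
P(part 1 first) = λ_1/Σλ = 0.00329/0.01922 ≈ 0.171.

0.171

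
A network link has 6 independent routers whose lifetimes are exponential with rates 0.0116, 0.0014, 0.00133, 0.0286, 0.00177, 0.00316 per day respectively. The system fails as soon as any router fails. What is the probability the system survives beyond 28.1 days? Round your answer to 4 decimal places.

The time to first failure is exponential with rate Σλ = 0.0116 + 0.0014 + 0.00133 + 0.0286 + 0.00177 + 0.00316 = 0.04786.
P(min > 28.1) = e^(−0.04786·28.1) = e^(−1.3449) ≈ 0.2606.

0.2606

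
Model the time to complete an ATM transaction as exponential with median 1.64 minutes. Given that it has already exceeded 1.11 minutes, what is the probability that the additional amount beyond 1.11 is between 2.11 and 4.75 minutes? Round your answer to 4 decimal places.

For an exponential, median = ln(2)/λ, so λ = ln 2 / 1.64 = 0.422651 per minute.
Memoryless: the residual past 1.11 is again Exp(λ).
P(2.11 < residual < 4.75) = e^(−λ·2.11) − e^(−λ·4.75) = 0.40992 − 0.13431 ≈ 0.2756.

0.2756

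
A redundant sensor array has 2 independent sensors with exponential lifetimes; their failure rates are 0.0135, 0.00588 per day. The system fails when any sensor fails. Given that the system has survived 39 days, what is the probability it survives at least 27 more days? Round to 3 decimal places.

Time to first failure ~ Exp(Σλ) with Σλ = 0.01938.
By memorylessness, P(T > 39+27 | T > 39) = P(T > 27) = e^(−0.01938·27) ≈ 0.593.

0.593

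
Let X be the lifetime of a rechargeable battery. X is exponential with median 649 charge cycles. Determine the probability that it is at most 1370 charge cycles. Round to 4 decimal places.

For an exponential, median = ln(2)/λ, so λ = ln 2 / 649 = 0.00106802 per charge cycle.
P(X ≤ 1370) = 1 − e^(−λ·1370) = 1 − e^(−1.4632) ≈ 0.7685.

0.7685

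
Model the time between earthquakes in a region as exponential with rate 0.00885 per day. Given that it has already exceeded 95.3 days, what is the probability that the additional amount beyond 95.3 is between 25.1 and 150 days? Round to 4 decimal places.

Memoryless: the residual past 95.3 is again Exp(λ).
P(25.1 < residual < 150) = e^(−λ·25.1) − e^(−λ·150) = 0.80081 − 0.26514 ≈ 0.5357.

0.5357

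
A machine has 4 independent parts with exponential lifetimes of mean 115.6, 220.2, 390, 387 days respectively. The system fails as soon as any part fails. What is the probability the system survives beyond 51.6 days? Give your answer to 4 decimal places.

0.3882

The first failure time is exponential with rate Σλ_i = 1/115.6 + 1/220.2 + 1/390 + 1/387 = 0.0183399 per day.
P(min > 51.6) = e^(−0.0183399·51.6) = e^(−0.94634) ≈ 0.3882.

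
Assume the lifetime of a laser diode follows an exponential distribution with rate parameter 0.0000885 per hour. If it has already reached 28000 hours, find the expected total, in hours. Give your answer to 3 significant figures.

By memorylessness, E[X | X > 28000] = 28000 + 1/λ = 28000 + 11299.4 = 39299.4 hours.

39300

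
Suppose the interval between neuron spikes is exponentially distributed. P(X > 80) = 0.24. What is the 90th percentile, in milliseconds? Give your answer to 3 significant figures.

e^(−λ·80) = 0.24 ⇒ λ = −ln(0.24)/80 = 0.017839.
90th percentile: 1 − e^(−λt) = 0.9, t = −ln(0.1)/λ = 129.076 milliseconds.

129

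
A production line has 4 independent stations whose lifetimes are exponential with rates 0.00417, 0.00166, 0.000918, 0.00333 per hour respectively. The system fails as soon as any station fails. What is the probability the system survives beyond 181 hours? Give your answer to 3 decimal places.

0.161

The time to first failure is exponential with rate Σλ = 0.00417 + 0.00166 + 0.000918 + 0.00333 = 0.010078.
P(min > 181) = e^(−0.010078·181) = e^(−1.8241) ≈ 0.161.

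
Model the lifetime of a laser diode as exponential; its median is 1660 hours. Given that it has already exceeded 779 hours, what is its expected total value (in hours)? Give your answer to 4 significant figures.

3174

For an exponential, median = ln(2)/λ, so λ = ln 2 / 1660 = 0.000417559 per hour.
By memorylessness, E[X | X > 779] = 779 + 1/λ = 779 + 2394.87 = 3173.87 hours.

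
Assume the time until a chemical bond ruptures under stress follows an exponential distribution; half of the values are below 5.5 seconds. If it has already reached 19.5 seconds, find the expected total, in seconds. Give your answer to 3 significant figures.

27.4

For an exponential, median = ln(2)/λ, so λ = ln 2 / 5.5 = 0.126027 per second.
By memorylessness, E[X | X > 19.5] = 19.5 + 1/λ = 19.5 + 7.93482 = 27.4348 seconds.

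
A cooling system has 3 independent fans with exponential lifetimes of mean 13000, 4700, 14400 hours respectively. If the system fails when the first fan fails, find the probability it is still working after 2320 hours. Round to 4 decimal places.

The first failure time is exponential with rate Σλ_i = 1/13000 + 1/4700 + 1/14400 = 0.000359133 per hour.
P(min > 2320) = e^(−0.000359133·2320) = e^(−0.83319) ≈ 0.4347.

0.4347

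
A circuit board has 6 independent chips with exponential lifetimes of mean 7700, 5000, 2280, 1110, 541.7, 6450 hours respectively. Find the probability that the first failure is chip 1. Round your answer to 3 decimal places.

0.035

Rates: λ_i = 1/mean_i → 0.00012987, 0.0002, 0.000438596, 0.000900901, 0.00184604, 0.000155039; Σλ = 0.00367045.
P(chip 1 first) = λ_1/Σλ = 0.00012987/0.00367045 ≈ 0.035.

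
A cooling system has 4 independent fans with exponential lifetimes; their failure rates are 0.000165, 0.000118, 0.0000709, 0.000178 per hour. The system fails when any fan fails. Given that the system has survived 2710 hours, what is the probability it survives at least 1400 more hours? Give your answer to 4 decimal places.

Time to first failure ~ Exp(Σλ) with Σλ = 0.0005319.
By memorylessness, P(T > 2710+1400 | T > 2710) = P(T > 1400) = e^(−0.0005319·1400) ≈ 0.4749.

0.4749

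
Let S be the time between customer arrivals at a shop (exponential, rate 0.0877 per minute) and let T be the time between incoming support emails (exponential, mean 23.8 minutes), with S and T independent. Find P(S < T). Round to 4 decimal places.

0.6761

λ_1 = 0.0877, λ_2 = 1/23.8 = 0.0420168.
For independent exponentials, P(S < T) = λ_1/(λ_1+λ_2) = 0.0877/0.129717 ≈ 0.6761.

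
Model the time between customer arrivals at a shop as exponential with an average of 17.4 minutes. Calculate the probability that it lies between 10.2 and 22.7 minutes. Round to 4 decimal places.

The rate is λ = 1/17.4 = 0.0574713 per minute.
P(10.2 < X < 22.7) = e^(−λ·10.2) − e^(−λ·22.7) = 0.55643 − 0.27128 ≈ 0.2852.

0.2852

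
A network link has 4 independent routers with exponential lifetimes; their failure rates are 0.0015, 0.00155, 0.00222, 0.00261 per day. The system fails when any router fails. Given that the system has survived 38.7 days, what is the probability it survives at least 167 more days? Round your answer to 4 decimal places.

0.2682

Time to first failure ~ Exp(Σλ) with Σλ = 0.00788.
By memorylessness, P(T > 38.7+167 | T > 38.7) = P(T > 167) = e^(−0.00788·167) ≈ 0.2682.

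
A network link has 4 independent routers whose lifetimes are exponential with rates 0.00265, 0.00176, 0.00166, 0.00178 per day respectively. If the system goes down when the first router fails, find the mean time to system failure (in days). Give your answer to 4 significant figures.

127.4

The time to first failure is exponential with rate Σλ = 0.00265 + 0.00176 + 0.00166 + 0.00178 = 0.00785.
E[min] = 1/Σλ = 1/0.00785 = 127.389 days.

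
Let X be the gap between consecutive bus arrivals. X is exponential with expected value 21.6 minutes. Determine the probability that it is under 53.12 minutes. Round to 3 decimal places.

The rate is λ = 1/21.6 = 0.0462963 per minute.
P(X ≤ 53.12) = 1 − e^(−λ·53.12) = 1 − e^(−2.4593) ≈ 0.915.

0.915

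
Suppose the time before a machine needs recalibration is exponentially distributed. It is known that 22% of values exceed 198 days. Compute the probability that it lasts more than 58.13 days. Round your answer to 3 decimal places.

0.641

e^(−λ·198) = 0.22 ⇒ λ = −ln(0.22)/198 = 0.00764711.
P(X > 58.13) = e^(−0.00764711·58.13) = e^(−0.44453) ≈ 0.641.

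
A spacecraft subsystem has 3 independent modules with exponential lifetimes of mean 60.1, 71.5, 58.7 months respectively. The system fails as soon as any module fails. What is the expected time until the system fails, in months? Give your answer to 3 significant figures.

The first failure time is exponential with rate Σλ_i = 1/60.1 + 1/71.5 + 1/58.7 = 0.0476607 per month.
E[min] = 1/Σλ = 1/0.0476607 = 20.9816 months.

21.0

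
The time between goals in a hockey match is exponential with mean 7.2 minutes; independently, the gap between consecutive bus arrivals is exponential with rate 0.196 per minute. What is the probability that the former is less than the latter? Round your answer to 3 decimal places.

0.415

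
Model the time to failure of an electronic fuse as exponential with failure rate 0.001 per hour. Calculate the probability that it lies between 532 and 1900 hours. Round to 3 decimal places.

0.438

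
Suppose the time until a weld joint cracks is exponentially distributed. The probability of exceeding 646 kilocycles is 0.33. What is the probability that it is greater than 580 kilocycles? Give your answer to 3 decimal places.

e^(−λ·646) = 0.33 ⇒ λ = −ln(0.33)/646 = 0.0017162.
P(X > 580) = e^(−0.0017162·580) = e^(−0.99539) ≈ 0.370.

0.370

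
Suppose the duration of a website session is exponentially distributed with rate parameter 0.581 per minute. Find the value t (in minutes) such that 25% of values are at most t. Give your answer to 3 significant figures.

0.495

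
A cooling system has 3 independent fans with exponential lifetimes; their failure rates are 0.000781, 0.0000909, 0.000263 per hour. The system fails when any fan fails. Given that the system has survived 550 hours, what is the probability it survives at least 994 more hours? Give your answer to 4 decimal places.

0.3237

Time to first failure ~ Exp(Σλ) with Σλ = 0.0011349.
By memorylessness, P(T > 550+994 | T > 550) = P(T > 994) = e^(−0.0011349·994) ≈ 0.3237.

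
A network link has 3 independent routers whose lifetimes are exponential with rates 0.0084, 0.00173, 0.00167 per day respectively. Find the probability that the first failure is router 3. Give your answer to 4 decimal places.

The time to first failure is exponential with rate Σλ = 0.0084 + 0.00173 + 0.00167 = 0.0118.
P(router 3 first) = λ_3/Σλ = 0.00167/0.0118 ≈ 0.1415.

0.1415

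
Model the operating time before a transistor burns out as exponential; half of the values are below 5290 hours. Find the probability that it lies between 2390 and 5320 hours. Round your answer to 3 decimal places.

For an exponential, median = ln(2)/λ, so λ = ln 2 / 5290 = 0.00013103 per hour.
P(2390 < X < 5320) = e^(−λ·2390) − e^(−λ·5320) = 0.73113 − 0.49804 ≈ 0.233.

0.233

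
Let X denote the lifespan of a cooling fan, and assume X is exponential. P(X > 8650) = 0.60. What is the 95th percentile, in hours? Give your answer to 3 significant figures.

e^(−λ·8650) = 0.60 ⇒ λ = −ln(0.60)/8650 = 0.000059055.
95th percentile: 1 − e^(−λt) = 0.95, t = −ln(0.05)/λ = 50727.8 hours.

50700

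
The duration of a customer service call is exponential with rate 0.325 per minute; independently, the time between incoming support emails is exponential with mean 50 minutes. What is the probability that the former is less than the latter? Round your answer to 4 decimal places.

0.9420

λ_1 = 0.325, λ_2 = 1/50 = 0.02.
For independent exponentials, P(the former < the latter) = λ_1/(λ_1+λ_2) = 0.325/0.345 ≈ 0.9420.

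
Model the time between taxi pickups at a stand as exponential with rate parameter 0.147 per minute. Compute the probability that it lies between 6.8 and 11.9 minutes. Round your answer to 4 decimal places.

0.1941

P(6.8 < X < 11.9) = e^(−λ·6.8) − e^(−λ·11.9) = 0.36803 − 0.17390 ≈ 0.1941.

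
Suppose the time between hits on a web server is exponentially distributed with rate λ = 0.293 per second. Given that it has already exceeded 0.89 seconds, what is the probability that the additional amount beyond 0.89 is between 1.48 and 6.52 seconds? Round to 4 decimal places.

0.5001

Memoryless: the residual past 0.89 is again Exp(λ).
P(1.48 < residual < 6.52) = e^(−λ·1.48) − e^(−λ·6.52) = 0.64815 − 0.14803 ≈ 0.5001.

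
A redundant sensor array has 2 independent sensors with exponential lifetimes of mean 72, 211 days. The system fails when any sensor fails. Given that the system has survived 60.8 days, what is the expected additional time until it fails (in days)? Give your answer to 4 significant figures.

First-failure rate Σλ = 1/72 + 1/211 = 0.0186282.
By memorylessness the expected residual is 1/Σλ = 53.682 days, regardless of the 60.8 already elapsed.

53.68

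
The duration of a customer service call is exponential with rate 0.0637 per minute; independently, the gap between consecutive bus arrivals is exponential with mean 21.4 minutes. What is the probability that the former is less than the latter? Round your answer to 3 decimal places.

0.577

λ_1 = 0.0637, λ_2 = 1/21.4 = 0.046729.
For independent exponentials, P(the former < the latter) = λ_1/(λ_1+λ_2) = 0.0637/0.110429 ≈ 0.577.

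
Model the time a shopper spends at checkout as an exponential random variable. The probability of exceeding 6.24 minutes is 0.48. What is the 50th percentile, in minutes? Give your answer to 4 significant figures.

5.893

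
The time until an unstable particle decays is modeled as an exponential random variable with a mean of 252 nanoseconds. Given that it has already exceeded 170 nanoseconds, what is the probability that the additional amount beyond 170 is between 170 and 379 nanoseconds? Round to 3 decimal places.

The rate is λ = 1/252 = 0.00396825 per nanosecond.
Memoryless: the residual past 170 is again Exp(λ).
P(170 < residual < 379) = e^(−λ·170) − e^(−λ·379) = 0.50936 − 0.22225 ≈ 0.287.

0.287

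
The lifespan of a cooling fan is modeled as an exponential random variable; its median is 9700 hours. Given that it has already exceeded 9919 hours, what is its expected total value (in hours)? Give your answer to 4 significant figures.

For an exponential, median = ln(2)/λ, so λ = ln 2 / 9700 = 0.0000714585 per hour.
By memorylessness, E[X | X > 9919] = 9919 + 1/λ = 9919 + 13994.1 = 23913.1 hours.

23910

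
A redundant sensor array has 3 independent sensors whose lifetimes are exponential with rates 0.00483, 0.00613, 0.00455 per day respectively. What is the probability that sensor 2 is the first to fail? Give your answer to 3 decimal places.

0.395

The time to first failure is exponential with rate Σλ = 0.00483 + 0.00613 + 0.00455 = 0.01551.
P(sensor 2 first) = λ_2/Σλ = 0.00613/0.01551 ≈ 0.395.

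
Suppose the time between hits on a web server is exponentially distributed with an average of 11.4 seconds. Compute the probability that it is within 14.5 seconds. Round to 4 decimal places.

0.7197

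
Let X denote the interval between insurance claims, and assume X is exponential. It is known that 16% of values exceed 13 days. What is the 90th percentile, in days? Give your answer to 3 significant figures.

e^(−λ·13) = 0.16 ⇒ λ = −ln(0.16)/13 = 0.140968.
90th percentile: 1 − e^(−λt) = 0.9, t = −ln(0.1)/λ = 16.3341 days.

16.3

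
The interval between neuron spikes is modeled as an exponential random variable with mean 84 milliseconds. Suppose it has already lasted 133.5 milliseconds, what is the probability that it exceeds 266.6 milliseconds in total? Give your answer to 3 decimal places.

The rate is λ = 1/84 = 0.0119048 per millisecond.
By the memoryless property, P(X > 133.5+133.1 | X > 133.5) = P(X > 133.1).
P(X > 133.1) = e^(−1.5845) ≈ 0.205.

0.205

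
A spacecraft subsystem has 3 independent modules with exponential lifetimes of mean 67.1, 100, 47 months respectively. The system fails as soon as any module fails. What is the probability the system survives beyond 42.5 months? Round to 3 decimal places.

0.140

The first failure time is exponential with rate Σλ_i = 1/67.1 + 1/100 + 1/47 = 0.0461797 per month.
P(min > 42.5) = e^(−0.0461797·42.5) = e^(−1.9626) ≈ 0.140.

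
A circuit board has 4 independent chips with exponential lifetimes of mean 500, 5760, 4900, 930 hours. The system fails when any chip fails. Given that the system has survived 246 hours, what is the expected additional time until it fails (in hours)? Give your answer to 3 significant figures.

290

First-failure rate Σλ = 1/500 + 1/5760 + 1/4900 + 1/930 = 0.00345296.
By memorylessness the expected residual is 1/Σλ = 289.606 hours, regardless of the 246 already elapsed.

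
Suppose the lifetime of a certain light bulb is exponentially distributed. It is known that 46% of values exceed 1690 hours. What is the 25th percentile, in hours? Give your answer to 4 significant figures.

626.1

e^(−λ·1690) = 0.46 ⇒ λ = −ln(0.46)/1690 = 0.000459484.
25th percentile: 1 − e^(−λt) = 0.25, t = −ln(0.75)/λ = 626.097 hours.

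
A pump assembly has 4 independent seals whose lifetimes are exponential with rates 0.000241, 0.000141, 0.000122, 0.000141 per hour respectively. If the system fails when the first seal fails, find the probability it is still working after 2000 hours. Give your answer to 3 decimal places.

The time to first failure is exponential with rate Σλ = 0.000241 + 0.000141 + 0.000122 + 0.000141 = 0.000645.
P(min > 2000) = e^(−0.000645·2000) = e^(−1.29) ≈ 0.275.

0.275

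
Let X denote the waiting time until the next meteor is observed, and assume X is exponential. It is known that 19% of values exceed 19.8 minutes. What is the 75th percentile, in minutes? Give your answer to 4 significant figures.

e^(−λ·19.8) = 0.19 ⇒ λ = −ln(0.19)/19.8 = 0.0838753.
75th percentile: 1 − e^(−λt) = 0.75, t = −ln(0.25)/λ = 16.528 minutes.

16.53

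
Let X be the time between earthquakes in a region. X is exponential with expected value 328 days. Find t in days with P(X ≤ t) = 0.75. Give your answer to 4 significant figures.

454.7

The rate is λ = 1/328 = 0.00304878 per day.
Set 1 − e^(−λt) = 0.75, so t = −ln(0.25)/λ = 1.3863/0.00304878 ≈ 454.705 days.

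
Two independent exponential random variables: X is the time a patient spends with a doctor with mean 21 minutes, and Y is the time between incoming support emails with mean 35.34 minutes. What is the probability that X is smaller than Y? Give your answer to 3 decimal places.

0.627

λ_1 = 1/21 = 0.047619, λ_2 = 1/35.34 = 0.0282965.
For independent exponentials, P(X < Y) = λ_1/(λ_1+λ_2) = 0.047619/0.0759156 ≈ 0.627.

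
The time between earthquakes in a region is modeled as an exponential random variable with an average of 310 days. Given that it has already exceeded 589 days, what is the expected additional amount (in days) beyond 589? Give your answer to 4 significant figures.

310.0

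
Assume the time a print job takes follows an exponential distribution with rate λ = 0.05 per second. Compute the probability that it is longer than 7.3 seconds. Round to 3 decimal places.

P(X > 7.3) = e^(−λ·7.3) = e^(−0.365) ≈ 0.694.

0.694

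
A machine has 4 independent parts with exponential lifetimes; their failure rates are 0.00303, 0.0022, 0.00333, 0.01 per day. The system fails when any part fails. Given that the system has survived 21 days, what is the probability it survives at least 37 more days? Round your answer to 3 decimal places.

0.503

Time to first failure ~ Exp(Σλ) with Σλ = 0.01856.
By memorylessness, P(T > 21+37 | T > 21) = P(T > 37) = e^(−0.01856·37) ≈ 0.503.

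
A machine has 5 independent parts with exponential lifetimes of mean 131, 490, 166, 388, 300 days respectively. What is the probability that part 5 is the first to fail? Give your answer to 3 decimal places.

0.154

Rates: λ_i = 1/mean_i → 0.00763359, 0.00204082, 0.0060241, 0.00257732, 0.00333333; Σλ = 0.0216092.
P(part 5 first) = λ_5/Σλ = 0.00333333/0.0216092 ≈ 0.154.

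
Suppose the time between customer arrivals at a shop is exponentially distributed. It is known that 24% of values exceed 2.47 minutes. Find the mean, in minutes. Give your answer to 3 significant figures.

e^(−λ·2.47) = 0.24 ⇒ λ = −ln(0.24)/2.47 = 0.57778.
Mean = 1/λ = 1.73076 minutes.

1.73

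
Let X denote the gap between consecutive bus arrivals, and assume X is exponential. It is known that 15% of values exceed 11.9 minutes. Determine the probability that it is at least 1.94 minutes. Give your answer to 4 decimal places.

0.7340

e^(−λ·11.9) = 0.15 ⇒ λ = −ln(0.15)/11.9 = 0.159422.
P(X > 1.94) = e^(−0.159422·1.94) = e^(−0.30928) ≈ 0.7340.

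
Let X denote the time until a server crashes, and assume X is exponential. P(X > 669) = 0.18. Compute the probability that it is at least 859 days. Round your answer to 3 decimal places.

0.111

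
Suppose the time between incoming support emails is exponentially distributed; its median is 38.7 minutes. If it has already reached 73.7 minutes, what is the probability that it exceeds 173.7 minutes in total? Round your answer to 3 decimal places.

0.167

For an exponential, median = ln(2)/λ, so λ = ln 2 / 38.7 = 0.0179108 per minute.
By the memoryless property, P(X > 73.7+100 | X > 73.7) = P(X > 100).
P(X > 100) = e^(−1.7911) ≈ 0.167.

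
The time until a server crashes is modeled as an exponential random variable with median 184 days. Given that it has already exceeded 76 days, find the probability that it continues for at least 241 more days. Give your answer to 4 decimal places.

0.4034

For an exponential, median = ln(2)/λ, so λ = ln 2 / 184 = 0.0037671 per day.
The exponential is memoryless, so the remaining time is again Exp(λ): the condition X > 76 is irrelevant.
P(X > 241) = e^(−0.90787) ≈ 0.4034.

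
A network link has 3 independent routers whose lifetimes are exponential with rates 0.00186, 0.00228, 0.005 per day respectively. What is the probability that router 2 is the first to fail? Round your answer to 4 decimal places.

0.2495

The time to first failure is exponential with rate Σλ = 0.00186 + 0.00228 + 0.005 = 0.00914.
P(router 2 first) = λ_2/Σλ = 0.00228/0.00914 ≈ 0.2495.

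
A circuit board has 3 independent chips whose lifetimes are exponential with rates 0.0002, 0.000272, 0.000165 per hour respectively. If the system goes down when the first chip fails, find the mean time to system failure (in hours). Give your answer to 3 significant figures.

The time to first failure is exponential with rate Σλ = 0.0002 + 0.000272 + 0.000165 = 0.000637.
E[min] = 1/Σλ = 1/0.000637 = 1569.86 hours.

1570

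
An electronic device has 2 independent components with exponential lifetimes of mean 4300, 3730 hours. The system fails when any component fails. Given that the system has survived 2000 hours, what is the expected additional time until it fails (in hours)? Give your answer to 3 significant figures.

2000

First-failure rate Σλ = 1/4300 + 1/3730 = 0.000500655.
By memorylessness the expected residual is 1/Σλ = 1997.38 hours, regardless of the 2000 already elapsed.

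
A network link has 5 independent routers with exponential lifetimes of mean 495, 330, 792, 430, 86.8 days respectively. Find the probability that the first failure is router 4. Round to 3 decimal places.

0.115

Rates: λ_i = 1/mean_i → 0.0020202, 0.0030303, 0.00126263, 0.00232558, 0.0115207; Σλ = 0.0201595.
P(router 4 first) = λ_4/Σλ = 0.00232558/0.0201595 ≈ 0.115.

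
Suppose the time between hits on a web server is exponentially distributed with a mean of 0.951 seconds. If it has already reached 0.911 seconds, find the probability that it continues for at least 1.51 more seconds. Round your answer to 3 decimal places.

The rate is λ = 1/0.951 = 1.05152 per second.
The exponential is memoryless, so the remaining time is again Exp(λ): the condition X > 0.911 is irrelevant.
P(X > 1.51) = e^(−1.5878) ≈ 0.204.

0.204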